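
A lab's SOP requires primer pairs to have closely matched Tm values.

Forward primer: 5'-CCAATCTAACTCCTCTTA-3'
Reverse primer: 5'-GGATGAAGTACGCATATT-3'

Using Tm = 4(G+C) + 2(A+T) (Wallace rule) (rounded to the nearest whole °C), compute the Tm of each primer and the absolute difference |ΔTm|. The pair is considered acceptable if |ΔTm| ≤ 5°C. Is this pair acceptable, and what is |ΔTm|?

|ΔTm| = 0°C; the pair is acceptable.

Forward: A=5 T=6 G=0 C=7 → Tm = 2·11 + 4·7 = 50°C.
Reverse: A=6 T=5 G=5 C=2 → Tm = 2·11 + 4·7 = 50°C.
|ΔTm| = |50 − 50| = 0°C, ≤ 5°C.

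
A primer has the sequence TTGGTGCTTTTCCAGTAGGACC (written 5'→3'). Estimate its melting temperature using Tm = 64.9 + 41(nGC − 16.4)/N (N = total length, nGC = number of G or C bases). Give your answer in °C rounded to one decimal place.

54.8°C

Base counts: A=3, T=8, G=6, C=5; G+C = 11, N = 22.
Tm = 64.9 + 41·(11 − 16.4)/22 = 64.9 + -221.40/22 = 54.8°C.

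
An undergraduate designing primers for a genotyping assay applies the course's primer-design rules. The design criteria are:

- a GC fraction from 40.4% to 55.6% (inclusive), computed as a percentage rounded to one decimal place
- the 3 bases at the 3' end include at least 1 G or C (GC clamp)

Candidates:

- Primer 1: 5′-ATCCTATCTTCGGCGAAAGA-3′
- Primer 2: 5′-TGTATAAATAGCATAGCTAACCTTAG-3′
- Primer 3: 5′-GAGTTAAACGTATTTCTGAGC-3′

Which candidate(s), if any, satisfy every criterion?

Primer 1 only.

Primer 1 (20 nt, A=6 T=5 G=4 C=5): GC 9/20 = 45.0% ✓; 3' end AGA has 1 G/C ✓ — passes.
Primer 2 (26 nt, A=10 T=8 G=4 C=4): GC 8/26 = 30.8%, outside 40.4–55.6% ✗; 3' end TAG has 1 G/C ✓ — fails.
Primer 3 (21 nt, A=6 T=7 G=5 C=3): GC 8/21 = 38.1%, outside 40.4–55.6% ✗; 3' end AGC has 2 G/C ✓ — fails.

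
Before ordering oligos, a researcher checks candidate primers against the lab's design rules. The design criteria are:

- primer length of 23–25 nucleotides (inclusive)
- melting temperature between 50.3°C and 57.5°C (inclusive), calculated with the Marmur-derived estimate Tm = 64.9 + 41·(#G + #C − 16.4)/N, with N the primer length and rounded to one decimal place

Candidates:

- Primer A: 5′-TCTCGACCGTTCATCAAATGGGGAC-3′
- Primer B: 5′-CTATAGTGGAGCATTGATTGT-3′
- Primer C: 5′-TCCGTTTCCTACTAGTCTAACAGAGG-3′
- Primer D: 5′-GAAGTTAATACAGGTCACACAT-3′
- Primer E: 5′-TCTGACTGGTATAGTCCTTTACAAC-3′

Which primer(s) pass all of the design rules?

Primer A (25 nt, A=6 T=6 G=6 C=7): length 25 ✓; Tm = 64.9 + 41·(13 − 16.4)/25 = 59.3°C, outside 50.3–57.5°C ✗ — fails.
Primer B (21 nt, A=5 T=8 G=6 C=2): length 21, outside 23–25 ✗; Tm = 64.9 + 41·(8 − 16.4)/21 = 48.5°C, outside 50.3–57.5°C ✗ — fails.
Primer C (26 nt, A=6 T=8 G=5 C=7): length 26, outside 23–25 ✗; Tm = 64.9 + 41·(12 − 16.4)/26 = 58.0°C, outside 50.3–57.5°C ✗ — fails.
Primer D (22 nt, A=9 T=5 G=4 C=4): length 22, outside 23–25 ✗; Tm = 64.9 + 41·(8 − 16.4)/22 = 49.2°C, outside 50.3–57.5°C ✗ — fails.
Primer E (25 nt, A=6 T=9 G=4 C=6): length 25 ✓; Tm = 64.9 + 41·(10 − 16.4)/25 = 54.4°C ✓ — passes.

Primer E only.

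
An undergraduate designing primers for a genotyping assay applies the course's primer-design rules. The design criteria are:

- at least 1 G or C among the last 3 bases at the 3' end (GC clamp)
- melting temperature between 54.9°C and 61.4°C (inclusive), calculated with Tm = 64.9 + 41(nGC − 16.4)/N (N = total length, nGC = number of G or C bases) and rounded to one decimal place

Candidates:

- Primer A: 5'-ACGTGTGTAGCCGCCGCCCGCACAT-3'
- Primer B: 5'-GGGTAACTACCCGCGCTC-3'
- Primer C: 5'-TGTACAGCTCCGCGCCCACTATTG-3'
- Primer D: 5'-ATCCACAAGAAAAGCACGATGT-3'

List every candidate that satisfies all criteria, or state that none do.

Primer A (25 nt, A=4 T=4 G=7 C=10): 3' end CAT has 1 G/C ✓; Tm = 64.9 + 41·(17 − 16.4)/25 = 65.9°C, outside 54.9–61.4°C ✗ — fails.
Primer B (18 nt, A=3 T=3 G=5 C=7): 3' end CTC has 2 G/C ✓; Tm = 64.9 + 41·(12 − 16.4)/18 = 54.9°C ✓ — passes.
Primer C (24 nt, A=4 T=6 G=5 C=9): 3' end TTG has 1 G/C ✓; Tm = 64.9 + 41·(14 − 16.4)/24 = 60.8°C ✓ — passes.
Primer D (22 nt, A=10 T=3 G=4 C=5): 3' end TGT has 1 G/C ✓; Tm = 64.9 + 41·(9 − 16.4)/22 = 51.1°C, outside 54.9–61.4°C ✗ — fails.

Primer B and Primer C.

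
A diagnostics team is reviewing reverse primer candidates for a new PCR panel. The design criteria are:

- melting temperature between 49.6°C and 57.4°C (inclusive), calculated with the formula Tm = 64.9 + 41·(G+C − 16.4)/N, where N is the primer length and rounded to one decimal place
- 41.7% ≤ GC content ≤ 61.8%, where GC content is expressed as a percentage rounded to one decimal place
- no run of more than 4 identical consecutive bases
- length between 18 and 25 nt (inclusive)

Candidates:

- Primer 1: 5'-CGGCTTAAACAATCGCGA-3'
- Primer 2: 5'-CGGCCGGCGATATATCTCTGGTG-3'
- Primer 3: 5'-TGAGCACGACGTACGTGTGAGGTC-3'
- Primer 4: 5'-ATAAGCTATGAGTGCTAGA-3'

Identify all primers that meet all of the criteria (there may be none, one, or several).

None of the candidates satisfy all criteria.

Primer 1 (18 nt, A=6 T=3 G=4 C=5): Tm = 64.9 + 41·(9 − 16.4)/18 = 48.0°C, outside 49.6–57.4°C ✗; GC 9/18 = 50.0% ✓; longest run = 3 ✓; length 18 ✓ — fails.
Primer 2 (23 nt, A=3 T=6 G=8 C=6): Tm = 64.9 + 41·(14 − 16.4)/23 = 60.6°C, outside 49.6–57.4°C ✗; GC 14/23 = 60.9% ✓; longest run = 2 ✓; length 23 ✓ — fails.
Primer 3 (24 nt, A=5 T=5 G=9 C=5): Tm = 64.9 + 41·(14 − 16.4)/24 = 60.8°C, outside 49.6–57.4°C ✗; GC 14/24 = 58.3% ✓; longest run = 2 ✓; length 24 ✓ — fails.
Primer 4 (19 nt, A=7 T=5 G=5 C=2): Tm = 64.9 + 41·(7 − 16.4)/19 = 44.6°C, outside 49.6–57.4°C ✗; GC 7/19 = 36.8%, outside 41.7–61.8% ✗; longest run = 2 ✓; length 19 ✓ — fails.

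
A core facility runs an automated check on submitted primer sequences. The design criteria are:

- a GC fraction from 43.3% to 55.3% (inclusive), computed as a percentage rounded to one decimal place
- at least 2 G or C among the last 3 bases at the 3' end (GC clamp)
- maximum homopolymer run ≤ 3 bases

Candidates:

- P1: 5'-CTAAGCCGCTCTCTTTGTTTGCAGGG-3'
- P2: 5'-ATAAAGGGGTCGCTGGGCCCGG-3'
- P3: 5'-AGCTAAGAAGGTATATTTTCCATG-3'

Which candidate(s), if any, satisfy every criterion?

P1 (26 nt, A=3 T=9 G=7 C=7): GC 14/26 = 53.8% ✓; 3' end GGG has 3 G/C ✓; longest run = 3 ✓ — passes.
P2 (22 nt, A=4 T=3 G=10 C=5): GC 15/22 = 68.2%, outside 43.3–55.3% ✗; 3' end CGG has 3 G/C ✓; longest run = 4, exceeds 3 ✗ — fails.
P3 (24 nt, A=8 T=8 G=5 C=3): GC 8/24 = 33.3%, outside 43.3–55.3% ✗; 3' end ATG has 1 G/C, need ≥2 ✗; longest run = 4, exceeds 3 ✗ — fails.

P1 only.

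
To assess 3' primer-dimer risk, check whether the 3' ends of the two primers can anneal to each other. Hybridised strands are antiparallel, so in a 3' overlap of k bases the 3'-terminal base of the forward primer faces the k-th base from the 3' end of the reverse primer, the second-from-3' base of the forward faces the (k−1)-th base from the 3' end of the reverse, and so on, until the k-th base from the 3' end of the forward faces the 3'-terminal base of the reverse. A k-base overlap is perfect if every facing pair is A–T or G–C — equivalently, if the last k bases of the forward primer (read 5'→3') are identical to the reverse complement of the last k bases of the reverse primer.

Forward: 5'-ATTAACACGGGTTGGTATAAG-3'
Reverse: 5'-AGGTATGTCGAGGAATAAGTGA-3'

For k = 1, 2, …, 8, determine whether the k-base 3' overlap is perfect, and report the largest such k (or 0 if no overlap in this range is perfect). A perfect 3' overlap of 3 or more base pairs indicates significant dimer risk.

Last 8 bases (5'→3') — forward …GGTATAAG, reverse …ATAAGTGA.
Reverse complement of the reverse primer's last 8 bases: TCACTTAT; its first k bases are the reverse complement of the reverse primer's last k bases, so a perfect k-base overlap needs the forward primer's last k bases to equal them.
Comparing (forward last k vs required): k=1: G vs T ✗; k=2: AG vs TC ✗; k=3: AAG vs TCA ✗; k=4: TAAG vs TCAC ✗; k=5: ATAAG vs TCACT ✗; k=6: TATAAG vs TCACTT ✗; k=7: GTATAAG vs TCACTTA ✗; k=8: GGTATAAG vs TCACTTAT ✗.
No overlap length from 1 to 8 is perfect, so the longest perfect 3' overlap is 0.

Longest perfect overlap: 0 complementary base pairs; below the dimer-risk threshold (threshold 3).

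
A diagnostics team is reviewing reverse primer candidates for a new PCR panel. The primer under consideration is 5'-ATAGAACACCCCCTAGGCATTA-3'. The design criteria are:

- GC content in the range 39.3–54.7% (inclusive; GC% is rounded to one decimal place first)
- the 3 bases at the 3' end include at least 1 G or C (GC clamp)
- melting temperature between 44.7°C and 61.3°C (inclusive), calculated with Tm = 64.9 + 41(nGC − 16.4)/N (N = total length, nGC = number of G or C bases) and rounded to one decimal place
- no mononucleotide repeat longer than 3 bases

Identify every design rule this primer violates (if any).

Fails: GC clamp, homopolymer run.

Base counts: A=8, T=4, G=3, C=7 (length 22).
GC content: GC 10/22 = 45.5% ✓
GC clamp: 3' end TTA has 0 G/C, need ≥1 ✗
Tm: Tm = 64.9 + 41·(10 − 16.4)/22 = 53.0°C ✓
homopolymer run: longest run = 5, exceeds 3 ✗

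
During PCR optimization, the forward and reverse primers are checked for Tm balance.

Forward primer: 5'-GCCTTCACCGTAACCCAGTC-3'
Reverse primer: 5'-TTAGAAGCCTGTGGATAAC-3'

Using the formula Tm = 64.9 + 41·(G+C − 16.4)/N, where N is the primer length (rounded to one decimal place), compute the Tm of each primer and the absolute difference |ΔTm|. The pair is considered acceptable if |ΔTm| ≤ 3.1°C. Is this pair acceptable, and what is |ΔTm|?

|ΔTm| = 9.1°C; the pair is not acceptable.

Forward: G+C = 12, N = 20 → Tm = 64.9 + 41·(12 − 16.4)/20 = 55.9°C.
Reverse: G+C = 8, N = 19 → Tm = 64.9 + 41·(8 − 16.4)/19 = 46.8°C.
|ΔTm| = |55.9 − 46.8| = 9.1°C, > 3.1°C.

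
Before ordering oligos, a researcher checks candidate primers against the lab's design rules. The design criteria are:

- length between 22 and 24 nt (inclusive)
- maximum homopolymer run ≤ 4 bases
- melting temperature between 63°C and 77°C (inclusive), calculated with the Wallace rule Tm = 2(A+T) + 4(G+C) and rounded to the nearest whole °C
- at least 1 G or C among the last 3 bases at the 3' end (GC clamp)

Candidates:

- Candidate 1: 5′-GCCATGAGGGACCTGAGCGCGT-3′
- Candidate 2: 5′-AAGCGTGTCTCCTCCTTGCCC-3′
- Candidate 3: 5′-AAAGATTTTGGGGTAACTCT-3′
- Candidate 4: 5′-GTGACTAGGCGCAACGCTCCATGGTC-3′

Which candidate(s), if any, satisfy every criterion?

Candidate 1 only.

Candidate 1 (22 nt, A=4 T=3 G=9 C=6): length 22 ✓; longest run = 3 ✓; Tm = 2·7 + 4·15 = 74°C ✓; 3' end CGT has 2 G/C ✓ — passes.
Candidate 2 (21 nt, A=2 T=6 G=4 C=9): length 21, outside 22–24 ✗; longest run = 3 ✓; Tm = 2·8 + 4·13 = 68°C ✓; 3' end CCC has 3 G/C ✓ — fails.
Candidate 3 (20 nt, A=6 T=7 G=5 C=2): length 20, outside 22–24 ✗; longest run = 4 ✓; Tm = 2·13 + 4·7 = 54°C, outside 63–77°C ✗; 3' end TCT has 1 G/C ✓ — fails.
Candidate 4 (26 nt, A=5 T=5 G=8 C=8): length 26, outside 22–24 ✗; longest run = 2 ✓; Tm = 2·10 + 4·16 = 84°C, outside 63–77°C ✗; 3' end GTC has 2 G/C ✓ — fails.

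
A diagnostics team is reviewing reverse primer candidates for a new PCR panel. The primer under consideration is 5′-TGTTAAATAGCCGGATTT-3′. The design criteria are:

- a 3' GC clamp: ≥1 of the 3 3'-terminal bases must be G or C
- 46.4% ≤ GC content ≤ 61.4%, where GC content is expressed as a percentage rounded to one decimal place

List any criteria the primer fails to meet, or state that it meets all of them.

Fails: GC clamp, GC content.

Base counts: A=5, T=7, G=4, C=2 (length 18).
GC clamp: 3' end TTT has 0 G/C, need ≥1 ✗
GC content: GC 6/18 = 33.3%, outside 46.4–61.4% ✗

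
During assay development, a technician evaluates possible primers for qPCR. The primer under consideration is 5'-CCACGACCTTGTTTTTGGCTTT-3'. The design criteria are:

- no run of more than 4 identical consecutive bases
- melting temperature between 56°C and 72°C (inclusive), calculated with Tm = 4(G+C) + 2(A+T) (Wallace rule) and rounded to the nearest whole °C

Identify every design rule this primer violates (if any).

Base counts: A=2, T=10, G=4, C=6 (length 22).
homopolymer run: longest run = 5, exceeds 4 ✗
Tm: Tm = 2·12 + 4·10 = 64°C ✓

Fails: homopolymer run.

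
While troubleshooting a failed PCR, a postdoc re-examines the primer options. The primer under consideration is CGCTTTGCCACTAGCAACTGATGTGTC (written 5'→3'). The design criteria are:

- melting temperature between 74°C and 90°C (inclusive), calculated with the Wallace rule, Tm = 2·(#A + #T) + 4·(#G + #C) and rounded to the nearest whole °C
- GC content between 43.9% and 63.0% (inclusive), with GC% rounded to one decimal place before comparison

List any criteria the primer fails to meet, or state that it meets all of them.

Base counts: A=5, T=8, G=6, C=8 (length 27).
Tm: Tm = 2·13 + 4·14 = 82°C ✓
GC content: GC 14/27 = 51.9% ✓

Meets all criteria.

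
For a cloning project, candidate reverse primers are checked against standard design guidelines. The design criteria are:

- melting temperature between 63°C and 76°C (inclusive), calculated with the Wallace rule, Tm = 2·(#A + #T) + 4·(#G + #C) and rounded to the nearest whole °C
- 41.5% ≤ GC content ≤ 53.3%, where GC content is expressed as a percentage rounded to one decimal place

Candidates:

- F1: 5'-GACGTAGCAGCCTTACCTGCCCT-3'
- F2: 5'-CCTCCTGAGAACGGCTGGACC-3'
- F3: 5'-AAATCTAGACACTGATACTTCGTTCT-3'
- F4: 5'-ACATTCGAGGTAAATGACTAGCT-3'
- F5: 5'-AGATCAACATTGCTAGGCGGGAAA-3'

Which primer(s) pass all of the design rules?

F5 only.

F1 (23 nt, A=4 T=5 G=5 C=9): Tm = 2·9 + 4·14 = 74°C ✓; GC 14/23 = 60.9%, outside 41.5–53.3% ✗ — fails.
F2 (21 nt, A=4 T=3 G=6 C=8): Tm = 2·7 + 4·14 = 70°C ✓; GC 14/21 = 66.7%, outside 41.5–53.3% ✗ — fails.
F3 (26 nt, A=8 T=9 G=3 C=6): Tm = 2·17 + 4·9 = 70°C ✓; GC 9/26 = 34.6%, outside 41.5–53.3% ✗ — fails.
F4 (23 nt, A=8 T=6 G=5 C=4): Tm = 2·14 + 4·9 = 64°C ✓; GC 9/23 = 39.1%, outside 41.5–53.3% ✗ — fails.
F5 (24 nt, A=9 T=4 G=7 C=4): Tm = 2·13 + 4·11 = 70°C ✓; GC 11/24 = 45.8% ✓ — passes.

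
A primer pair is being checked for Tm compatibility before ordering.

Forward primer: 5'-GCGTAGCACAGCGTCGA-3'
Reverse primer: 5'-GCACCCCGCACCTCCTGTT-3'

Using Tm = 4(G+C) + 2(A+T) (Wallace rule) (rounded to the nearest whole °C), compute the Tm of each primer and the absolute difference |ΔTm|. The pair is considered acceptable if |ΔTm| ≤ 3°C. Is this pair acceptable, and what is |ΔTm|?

|ΔTm| = 8°C; the pair is not acceptable.

Forward: A=4 T=2 G=6 C=5 → Tm = 2·6 + 4·11 = 56°C.
Reverse: A=2 T=4 G=3 C=10 → Tm = 2·6 + 4·13 = 64°C.
|ΔTm| = |56 − 64| = 8°C, > 3°C.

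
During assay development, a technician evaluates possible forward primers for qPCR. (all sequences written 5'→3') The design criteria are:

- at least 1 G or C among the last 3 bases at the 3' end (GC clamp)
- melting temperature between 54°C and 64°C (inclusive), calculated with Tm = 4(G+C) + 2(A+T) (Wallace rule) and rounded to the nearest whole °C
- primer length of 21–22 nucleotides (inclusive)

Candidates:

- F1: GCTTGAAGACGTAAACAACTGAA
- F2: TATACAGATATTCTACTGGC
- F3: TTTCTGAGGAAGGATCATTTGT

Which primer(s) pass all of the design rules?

F3 only.

F1 (23 nt, A=10 T=4 G=5 C=4): 3' end GAA has 1 G/C ✓; Tm = 2·14 + 4·9 = 64°C ✓; length 23, outside 21–22 ✗ — fails.
F2 (20 nt, A=6 T=7 G=3 C=4): 3' end GGC has 3 G/C ✓; Tm = 2·13 + 4·7 = 54°C ✓; length 20, outside 21–22 ✗ — fails.
F3 (22 nt, A=5 T=9 G=6 C=2): 3' end TGT has 1 G/C ✓; Tm = 2·14 + 4·8 = 60°C ✓; length 22 ✓ — passes.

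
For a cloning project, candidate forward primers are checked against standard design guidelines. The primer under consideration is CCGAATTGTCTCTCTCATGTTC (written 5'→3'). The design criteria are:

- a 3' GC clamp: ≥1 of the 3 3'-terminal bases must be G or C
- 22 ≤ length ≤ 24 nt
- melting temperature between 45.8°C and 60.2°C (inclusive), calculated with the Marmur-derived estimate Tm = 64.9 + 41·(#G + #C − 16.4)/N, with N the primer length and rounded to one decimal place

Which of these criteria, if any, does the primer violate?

Base counts: A=3, T=9, G=3, C=7 (length 22).
GC clamp: 3' end TTC has 1 G/C ✓
length: length 22 ✓
Tm: Tm = 64.9 + 41·(10 − 16.4)/22 = 53.0°C ✓

Meets all criteria.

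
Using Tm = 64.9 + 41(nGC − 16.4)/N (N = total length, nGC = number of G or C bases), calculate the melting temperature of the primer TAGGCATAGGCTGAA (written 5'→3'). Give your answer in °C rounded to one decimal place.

Base counts: A=5, T=3, G=5, C=2; G+C = 7, N = 15.
Tm = 64.9 + 41·(7 − 16.4)/15 = 64.9 + -385.40/15 = 39.2°C.

39.2°C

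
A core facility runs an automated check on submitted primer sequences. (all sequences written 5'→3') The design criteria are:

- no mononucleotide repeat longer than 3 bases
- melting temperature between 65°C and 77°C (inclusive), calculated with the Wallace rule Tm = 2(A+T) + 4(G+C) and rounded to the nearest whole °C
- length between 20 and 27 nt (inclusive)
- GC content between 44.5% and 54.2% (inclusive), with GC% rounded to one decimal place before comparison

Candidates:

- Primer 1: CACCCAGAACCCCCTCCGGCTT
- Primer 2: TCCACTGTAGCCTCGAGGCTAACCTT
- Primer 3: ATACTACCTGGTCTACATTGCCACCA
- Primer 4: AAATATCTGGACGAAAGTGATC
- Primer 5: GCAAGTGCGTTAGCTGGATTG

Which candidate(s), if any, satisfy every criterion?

Primer 3 only.

Primer 1 (22 nt, A=4 T=3 G=3 C=12): longest run = 5, exceeds 3 ✗; Tm = 2·7 + 4·15 = 74°C ✓; length 22 ✓; GC 15/22 = 68.2%, outside 44.5–54.2% ✗ — fails.
Primer 2 (26 nt, A=5 T=7 G=5 C=9): longest run = 2 ✓; Tm = 2·12 + 4·14 = 80°C, outside 65–77°C ✗; length 26 ✓; GC 14/26 = 53.8% ✓ — fails.
Primer 3 (26 nt, A=7 T=7 G=3 C=9): longest run = 2 ✓; Tm = 2·14 + 4·12 = 76°C ✓; length 26 ✓; GC 12/26 = 46.2% ✓ — passes.
Primer 4 (22 nt, A=9 T=5 G=5 C=3): longest run = 3 ✓; Tm = 2·14 + 4·8 = 60°C, outside 65–77°C ✗; length 22 ✓; GC 8/22 = 36.4%, outside 44.5–54.2% ✗ — fails.
Primer 5 (21 nt, A=4 T=6 G=8 C=3): longest run = 2 ✓; Tm = 2·10 + 4·11 = 64°C, outside 65–77°C ✗; length 21 ✓; GC 11/21 = 52.4% ✓ — fails.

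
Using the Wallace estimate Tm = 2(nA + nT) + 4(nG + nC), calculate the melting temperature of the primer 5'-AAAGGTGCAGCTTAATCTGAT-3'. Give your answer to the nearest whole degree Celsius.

Base counts: A=7, T=6, G=5, C=3 (length 21).
Tm = 2·(7+6) + 4·(5+3) = 2·13 + 4·8 = 26 + 32 = 58°C.

58°C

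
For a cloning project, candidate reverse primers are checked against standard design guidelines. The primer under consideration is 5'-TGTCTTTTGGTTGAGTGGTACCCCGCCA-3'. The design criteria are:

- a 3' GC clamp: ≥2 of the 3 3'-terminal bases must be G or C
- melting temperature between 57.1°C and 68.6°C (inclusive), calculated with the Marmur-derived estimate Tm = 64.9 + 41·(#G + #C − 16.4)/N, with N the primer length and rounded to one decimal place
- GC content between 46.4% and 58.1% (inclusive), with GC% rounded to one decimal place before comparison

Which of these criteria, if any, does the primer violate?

Base counts: A=3, T=10, G=8, C=7 (length 28).
GC clamp: 3' end CCA has 2 G/C ✓
Tm: Tm = 64.9 + 41·(15 − 16.4)/28 = 62.9°C ✓
GC content: GC 15/28 = 53.6% ✓

Meets all criteria.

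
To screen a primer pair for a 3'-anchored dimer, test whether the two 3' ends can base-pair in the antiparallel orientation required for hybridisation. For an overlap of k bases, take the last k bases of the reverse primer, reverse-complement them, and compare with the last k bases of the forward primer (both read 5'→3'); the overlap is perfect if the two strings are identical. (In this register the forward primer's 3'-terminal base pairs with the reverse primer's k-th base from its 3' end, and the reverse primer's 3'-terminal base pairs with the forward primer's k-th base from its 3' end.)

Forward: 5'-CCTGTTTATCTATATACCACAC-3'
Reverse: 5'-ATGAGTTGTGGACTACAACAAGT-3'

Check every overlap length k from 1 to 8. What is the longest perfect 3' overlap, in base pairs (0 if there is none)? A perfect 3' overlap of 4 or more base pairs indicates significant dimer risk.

Last 8 bases (5'→3') — forward …TACCACAC, reverse …CAACAAGT.
Reverse complement of the reverse primer's last 8 bases: ACTTGTTG; its first k bases are the reverse complement of the reverse primer's last k bases, so a perfect k-base overlap needs the forward primer's last k bases to equal them.
Comparing (forward last k vs required): k=1: C vs A ✗; k=2: AC vs AC ✓; k=3: CAC vs ACT ✗; k=4: ACAC vs ACTT ✗; k=5: CACAC vs ACTTG ✗; k=6: CCACAC vs ACTTGT ✗; k=7: ACCACAC vs ACTTGTT ✗; k=8: TACCACAC vs ACTTGTTG ✗.
Only k = 2 is perfect, so the longest perfect 3' overlap is 2.

Longest perfect overlap: 2 complementary base pairs; below the dimer-risk threshold (threshold 4).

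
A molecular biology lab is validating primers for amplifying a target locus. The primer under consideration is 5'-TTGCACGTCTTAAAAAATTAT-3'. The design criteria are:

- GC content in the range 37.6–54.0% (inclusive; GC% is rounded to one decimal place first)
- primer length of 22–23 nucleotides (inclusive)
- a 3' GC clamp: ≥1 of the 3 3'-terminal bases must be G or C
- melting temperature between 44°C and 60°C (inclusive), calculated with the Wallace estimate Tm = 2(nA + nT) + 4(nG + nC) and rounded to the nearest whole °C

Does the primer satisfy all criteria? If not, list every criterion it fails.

Fails: GC content, length, GC clamp.

Base counts: A=8, T=8, G=2, C=3 (length 21).
GC content: GC 5/21 = 23.8%, outside 37.6–54.0% ✗
length: length 21, outside 22–23 ✗
GC clamp: 3' end TAT has 0 G/C, need ≥1 ✗
Tm: Tm = 2·16 + 4·5 = 52°C ✓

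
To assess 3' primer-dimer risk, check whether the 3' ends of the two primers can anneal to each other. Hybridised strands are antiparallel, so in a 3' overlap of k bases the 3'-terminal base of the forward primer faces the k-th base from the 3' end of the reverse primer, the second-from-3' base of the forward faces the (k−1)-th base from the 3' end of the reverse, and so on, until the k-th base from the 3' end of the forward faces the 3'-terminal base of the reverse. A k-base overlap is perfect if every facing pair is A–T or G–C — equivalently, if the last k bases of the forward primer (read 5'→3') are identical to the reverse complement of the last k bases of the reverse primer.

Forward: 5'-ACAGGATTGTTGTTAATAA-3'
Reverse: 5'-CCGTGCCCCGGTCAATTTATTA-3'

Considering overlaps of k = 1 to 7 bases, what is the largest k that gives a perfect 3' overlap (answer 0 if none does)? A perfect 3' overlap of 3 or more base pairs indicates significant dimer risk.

Longest perfect overlap: 6 complementary base pairs; significant dimer risk (threshold 3).

Last 7 bases (5'→3') — forward …TTAATAA, reverse …TTTATTA.
Reverse complement of the reverse primer's last 7 bases: TAATAAA; its first k bases are the reverse complement of the reverse primer's last k bases, so a perfect k-base overlap needs the forward primer's last k bases to equal them.
Comparing (forward last k vs required): k=1: A vs T ✗; k=2: AA vs TA ✗; k=3: TAA vs TAA ✓; k=4: ATAA vs TAAT ✗; k=5: AATAA vs TAATA ✗; k=6: TAATAA vs TAATAA ✓; k=7: TTAATAA vs TAATAAA ✗.
Perfect overlaps at k = 3, 6; the largest is 6.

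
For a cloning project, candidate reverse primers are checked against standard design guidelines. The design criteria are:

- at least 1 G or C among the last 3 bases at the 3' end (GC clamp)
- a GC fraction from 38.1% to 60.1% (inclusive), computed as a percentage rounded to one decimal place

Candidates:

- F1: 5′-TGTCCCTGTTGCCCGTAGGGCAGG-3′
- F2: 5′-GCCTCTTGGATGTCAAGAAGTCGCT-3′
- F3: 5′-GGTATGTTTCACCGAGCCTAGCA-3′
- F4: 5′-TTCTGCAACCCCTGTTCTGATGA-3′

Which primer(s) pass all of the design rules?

F1 (24 nt, A=2 T=6 G=9 C=7): 3' end AGG has 2 G/C ✓; GC 16/24 = 66.7%, outside 38.1–60.1% ✗ — fails.
F2 (25 nt, A=5 T=7 G=7 C=6): 3' end GCT has 2 G/C ✓; GC 13/25 = 52.0% ✓ — passes.
F3 (23 nt, A=5 T=6 G=6 C=6): 3' end GCA has 2 G/C ✓; GC 12/23 = 52.2% ✓ — passes.
F4 (23 nt, A=4 T=8 G=4 C=7): 3' end TGA has 1 G/C ✓; GC 11/23 = 47.8% ✓ — passes.

F2, F3 and F4.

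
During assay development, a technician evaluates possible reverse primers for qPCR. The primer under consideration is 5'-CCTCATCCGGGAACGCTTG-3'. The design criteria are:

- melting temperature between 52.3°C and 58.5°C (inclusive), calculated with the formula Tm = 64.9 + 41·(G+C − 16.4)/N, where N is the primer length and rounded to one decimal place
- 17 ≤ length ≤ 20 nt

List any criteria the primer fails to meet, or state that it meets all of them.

Meets all criteria.

Base counts: A=3, T=4, G=5, C=7 (length 19).
Tm: Tm = 64.9 + 41·(12 − 16.4)/19 = 55.4°C ✓
length: length 19 ✓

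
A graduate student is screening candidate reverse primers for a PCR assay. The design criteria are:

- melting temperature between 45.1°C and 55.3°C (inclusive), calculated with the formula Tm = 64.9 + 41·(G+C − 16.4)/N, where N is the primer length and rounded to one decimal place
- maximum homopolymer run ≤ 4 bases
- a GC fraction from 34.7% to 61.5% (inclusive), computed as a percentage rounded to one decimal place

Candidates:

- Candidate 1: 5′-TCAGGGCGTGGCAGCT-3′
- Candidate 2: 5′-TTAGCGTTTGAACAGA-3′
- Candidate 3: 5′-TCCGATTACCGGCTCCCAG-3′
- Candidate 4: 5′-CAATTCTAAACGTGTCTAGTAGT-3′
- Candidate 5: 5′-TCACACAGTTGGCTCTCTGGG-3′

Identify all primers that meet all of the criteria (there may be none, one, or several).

Candidate 4 only.

Candidate 1 (16 nt, A=2 T=3 G=7 C=4): Tm = 64.9 + 41·(11 − 16.4)/16 = 51.1°C ✓; longest run = 3 ✓; GC 11/16 = 68.8%, outside 34.7–61.5% ✗ — fails.
Candidate 2 (16 nt, A=5 T=5 G=4 C=2): Tm = 64.9 + 41·(6 − 16.4)/16 = 38.3°C, outside 45.1–55.3°C ✗; longest run = 3 ✓; GC 6/16 = 37.5% ✓ — fails.
Candidate 3 (19 nt, A=3 T=4 G=4 C=8): Tm = 64.9 + 41·(12 − 16.4)/19 = 55.4°C, outside 45.1–55.3°C ✗; longest run = 3 ✓; GC 12/19 = 63.2%, outside 34.7–61.5% ✗ — fails.
Candidate 4 (23 nt, A=7 T=8 G=4 C=4): Tm = 64.9 + 41·(8 − 16.4)/23 = 49.9°C ✓; longest run = 3 ✓; GC 8/23 = 34.8% ✓ — passes.
Candidate 5 (21 nt, A=3 T=6 G=6 C=6): Tm = 64.9 + 41·(12 − 16.4)/21 = 56.3°C, outside 45.1–55.3°C ✗; longest run = 3 ✓; GC 12/21 = 57.1% ✓ — fails.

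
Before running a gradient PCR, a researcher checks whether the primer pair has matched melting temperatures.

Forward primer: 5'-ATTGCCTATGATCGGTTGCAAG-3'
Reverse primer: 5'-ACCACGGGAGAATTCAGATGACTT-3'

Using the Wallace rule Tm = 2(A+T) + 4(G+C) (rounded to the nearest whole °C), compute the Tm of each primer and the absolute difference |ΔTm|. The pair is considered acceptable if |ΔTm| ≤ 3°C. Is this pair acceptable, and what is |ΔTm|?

Forward: A=5 T=7 G=6 C=4 → Tm = 2·12 + 4·10 = 64°C.
Reverse: A=8 T=5 G=6 C=5 → Tm = 2·13 + 4·11 = 70°C.
|ΔTm| = |64 − 70| = 6°C, > 3°C.

|ΔTm| = 6°C; the pair is not acceptable.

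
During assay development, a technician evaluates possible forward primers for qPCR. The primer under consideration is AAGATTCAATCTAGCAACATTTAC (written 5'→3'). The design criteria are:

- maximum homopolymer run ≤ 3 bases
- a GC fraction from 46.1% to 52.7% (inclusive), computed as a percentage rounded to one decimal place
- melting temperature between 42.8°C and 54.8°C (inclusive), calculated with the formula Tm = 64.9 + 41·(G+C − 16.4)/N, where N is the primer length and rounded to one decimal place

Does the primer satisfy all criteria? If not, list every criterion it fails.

Fails: GC content.

Base counts: A=10, T=7, G=2, C=5 (length 24).
homopolymer run: longest run = 3 ✓
GC content: GC 7/24 = 29.2%, outside 46.1–52.7% ✗
Tm: Tm = 64.9 + 41·(7 − 16.4)/24 = 48.8°C ✓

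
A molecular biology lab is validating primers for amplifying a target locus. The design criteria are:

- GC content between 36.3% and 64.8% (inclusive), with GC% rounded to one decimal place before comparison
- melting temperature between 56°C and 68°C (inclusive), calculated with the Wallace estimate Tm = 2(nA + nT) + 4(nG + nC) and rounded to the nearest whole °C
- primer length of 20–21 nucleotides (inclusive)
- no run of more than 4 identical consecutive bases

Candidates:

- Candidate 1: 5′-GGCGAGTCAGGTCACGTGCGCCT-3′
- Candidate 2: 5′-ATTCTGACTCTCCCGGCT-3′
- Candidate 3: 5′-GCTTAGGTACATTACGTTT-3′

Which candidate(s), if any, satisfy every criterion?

None of the candidates satisfy all criteria.

Candidate 1 (23 nt, A=3 T=4 G=9 C=7): GC 16/23 = 69.6%, outside 36.3–64.8% ✗; Tm = 2·7 + 4·16 = 78°C, outside 56–68°C ✗; length 23, outside 20–21 ✗; longest run = 2 ✓ — fails.
Candidate 2 (18 nt, A=2 T=6 G=3 C=7): GC 10/18 = 55.6% ✓; Tm = 2·8 + 4·10 = 56°C ✓; length 18, outside 20–21 ✗; longest run = 3 ✓ — fails.
Candidate 3 (19 nt, A=4 T=8 G=4 C=3): GC 7/19 = 36.8% ✓; Tm = 2·12 + 4·7 = 52°C, outside 56–68°C ✗; length 19, outside 20–21 ✗; longest run = 3 ✓ — fails.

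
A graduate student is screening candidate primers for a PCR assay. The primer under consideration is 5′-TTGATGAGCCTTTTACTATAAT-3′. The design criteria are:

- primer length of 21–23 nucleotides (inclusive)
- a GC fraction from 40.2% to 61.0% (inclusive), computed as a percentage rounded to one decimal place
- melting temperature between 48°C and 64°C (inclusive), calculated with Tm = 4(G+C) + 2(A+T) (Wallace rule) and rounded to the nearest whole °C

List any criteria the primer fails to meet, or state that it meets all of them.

Base counts: A=6, T=10, G=3, C=3 (length 22).
length: length 22 ✓
GC content: GC 6/22 = 27.3%, outside 40.2–61.0% ✗
Tm: Tm = 2·16 + 4·6 = 56°C ✓

Fails: GC content.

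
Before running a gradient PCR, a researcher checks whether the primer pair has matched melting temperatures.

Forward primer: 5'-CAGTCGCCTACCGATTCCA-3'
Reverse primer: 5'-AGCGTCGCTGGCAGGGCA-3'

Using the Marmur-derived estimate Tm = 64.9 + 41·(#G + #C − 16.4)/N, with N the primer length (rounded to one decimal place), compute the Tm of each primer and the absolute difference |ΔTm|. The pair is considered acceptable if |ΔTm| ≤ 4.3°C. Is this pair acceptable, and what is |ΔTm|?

Forward: G+C = 11, N = 19 → Tm = 64.9 + 41·(11 − 16.4)/19 = 53.2°C.
Reverse: G+C = 13, N = 18 → Tm = 64.9 + 41·(13 − 16.4)/18 = 57.2°C.
|ΔTm| = |53.2 − 57.2| = 4.0°C, ≤ 4.3°C.

|ΔTm| = 4.0°C; the pair is acceptable.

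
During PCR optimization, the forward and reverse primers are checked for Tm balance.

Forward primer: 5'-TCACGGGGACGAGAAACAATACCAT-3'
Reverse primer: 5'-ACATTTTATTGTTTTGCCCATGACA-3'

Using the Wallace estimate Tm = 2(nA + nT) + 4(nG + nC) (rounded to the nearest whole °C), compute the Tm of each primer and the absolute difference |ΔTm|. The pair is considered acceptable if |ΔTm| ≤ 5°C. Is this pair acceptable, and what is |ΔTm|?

Forward: A=10 T=3 G=6 C=6 → Tm = 2·13 + 4·12 = 74°C.
Reverse: A=6 T=11 G=3 C=5 → Tm = 2·17 + 4·8 = 66°C.
|ΔTm| = |74 − 66| = 8°C, > 5°C.

|ΔTm| = 8°C; the pair is not acceptable.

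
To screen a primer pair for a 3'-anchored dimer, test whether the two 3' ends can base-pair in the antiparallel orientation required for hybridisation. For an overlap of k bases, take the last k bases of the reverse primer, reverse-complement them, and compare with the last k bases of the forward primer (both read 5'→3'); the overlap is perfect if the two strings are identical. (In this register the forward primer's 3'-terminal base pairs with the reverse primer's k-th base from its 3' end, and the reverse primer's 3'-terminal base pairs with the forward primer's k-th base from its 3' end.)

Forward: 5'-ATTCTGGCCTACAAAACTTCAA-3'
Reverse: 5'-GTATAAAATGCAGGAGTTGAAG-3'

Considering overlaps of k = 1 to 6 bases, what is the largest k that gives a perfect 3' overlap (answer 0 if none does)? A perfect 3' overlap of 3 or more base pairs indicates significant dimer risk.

Last 6 bases (5'→3') — forward …CTTCAA, reverse …TTGAAG.
Reverse complement of the reverse primer's last 6 bases: CTTCAA; its first k bases are the reverse complement of the reverse primer's last k bases, so a perfect k-base overlap needs the forward primer's last k bases to equal them.
Comparing (forward last k vs required): k=1: A vs C ✗; k=2: AA vs CT ✗; k=3: CAA vs CTT ✗; k=4: TCAA vs CTTC ✗; k=5: TTCAA vs CTTCA ✗; k=6: CTTCAA vs CTTCAA ✓.
Only k = 6 is perfect, so the longest perfect 3' overlap is 6.

Longest perfect overlap: 6 complementary base pairs; significant dimer risk (threshold 3).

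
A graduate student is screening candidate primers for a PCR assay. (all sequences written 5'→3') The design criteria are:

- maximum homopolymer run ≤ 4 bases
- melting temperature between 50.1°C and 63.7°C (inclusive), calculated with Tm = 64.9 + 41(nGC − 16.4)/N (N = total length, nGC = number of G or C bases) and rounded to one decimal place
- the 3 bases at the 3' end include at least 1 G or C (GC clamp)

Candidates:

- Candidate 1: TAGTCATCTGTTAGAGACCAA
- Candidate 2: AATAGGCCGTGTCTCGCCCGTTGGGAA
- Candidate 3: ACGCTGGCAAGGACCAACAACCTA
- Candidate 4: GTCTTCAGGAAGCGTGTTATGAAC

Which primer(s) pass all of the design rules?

Candidate 3 and Candidate 4.

Candidate 1 (21 nt, A=7 T=6 G=4 C=4): longest run = 2 ✓; Tm = 64.9 + 41·(8 − 16.4)/21 = 48.5°C, outside 50.1–63.7°C ✗; 3' end CAA has 1 G/C ✓ — fails.
Candidate 2 (27 nt, A=5 T=6 G=9 C=7): longest run = 3 ✓; Tm = 64.9 + 41·(16 − 16.4)/27 = 64.3°C, outside 50.1–63.7°C ✗; 3' end GAA has 1 G/C ✓ — fails.
Candidate 3 (24 nt, A=9 T=2 G=5 C=8): longest run = 2 ✓; Tm = 64.9 + 41·(13 − 16.4)/24 = 59.1°C ✓; 3' end CTA has 1 G/C ✓ — passes.
Candidate 4 (24 nt, A=6 T=7 G=7 C=4): longest run = 2 ✓; Tm = 64.9 + 41·(11 − 16.4)/24 = 55.7°C ✓; 3' end AAC has 1 G/C ✓ — passes.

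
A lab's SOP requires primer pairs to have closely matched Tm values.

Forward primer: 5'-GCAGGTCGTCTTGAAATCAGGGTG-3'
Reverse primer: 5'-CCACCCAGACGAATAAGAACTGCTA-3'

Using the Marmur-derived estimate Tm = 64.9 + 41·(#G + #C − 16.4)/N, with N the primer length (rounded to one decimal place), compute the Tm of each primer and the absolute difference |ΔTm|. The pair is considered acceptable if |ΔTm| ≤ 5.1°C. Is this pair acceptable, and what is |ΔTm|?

Forward: G+C = 13, N = 24 → Tm = 64.9 + 41·(13 − 16.4)/24 = 59.1°C.
Reverse: G+C = 12, N = 25 → Tm = 64.9 + 41·(12 − 16.4)/25 = 57.7°C.
|ΔTm| = |59.1 − 57.7| = 1.4°C, ≤ 5.1°C.

|ΔTm| = 1.4°C; the pair is acceptable.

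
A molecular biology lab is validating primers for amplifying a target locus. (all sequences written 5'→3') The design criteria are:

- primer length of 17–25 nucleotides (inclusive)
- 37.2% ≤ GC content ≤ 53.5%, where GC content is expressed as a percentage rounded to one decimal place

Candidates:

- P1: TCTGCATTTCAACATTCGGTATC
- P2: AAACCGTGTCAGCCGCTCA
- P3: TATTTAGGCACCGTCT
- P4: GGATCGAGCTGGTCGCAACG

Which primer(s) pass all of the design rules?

P1 only.

P1 (23 nt, A=5 T=9 G=3 C=6): length 23 ✓; GC 9/23 = 39.1% ✓ — passes.
P2 (19 nt, A=5 T=3 G=4 C=7): length 19 ✓; GC 11/19 = 57.9%, outside 37.2–53.5% ✗ — fails.
P3 (16 nt, A=3 T=6 G=3 C=4): length 16, outside 17–25 ✗; GC 7/16 = 43.8% ✓ — fails.
P4 (20 nt, A=4 T=3 G=8 C=5): length 20 ✓; GC 13/20 = 65.0%, outside 37.2–53.5% ✗ — fails.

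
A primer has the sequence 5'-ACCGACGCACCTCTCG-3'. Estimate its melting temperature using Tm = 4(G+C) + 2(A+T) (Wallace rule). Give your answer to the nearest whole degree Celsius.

Base counts: A=3, T=2, G=3, C=8 (length 16).
Tm = 2·(3+2) + 4·(3+8) = 2·5 + 4·11 = 10 + 44 = 54°C.

54°C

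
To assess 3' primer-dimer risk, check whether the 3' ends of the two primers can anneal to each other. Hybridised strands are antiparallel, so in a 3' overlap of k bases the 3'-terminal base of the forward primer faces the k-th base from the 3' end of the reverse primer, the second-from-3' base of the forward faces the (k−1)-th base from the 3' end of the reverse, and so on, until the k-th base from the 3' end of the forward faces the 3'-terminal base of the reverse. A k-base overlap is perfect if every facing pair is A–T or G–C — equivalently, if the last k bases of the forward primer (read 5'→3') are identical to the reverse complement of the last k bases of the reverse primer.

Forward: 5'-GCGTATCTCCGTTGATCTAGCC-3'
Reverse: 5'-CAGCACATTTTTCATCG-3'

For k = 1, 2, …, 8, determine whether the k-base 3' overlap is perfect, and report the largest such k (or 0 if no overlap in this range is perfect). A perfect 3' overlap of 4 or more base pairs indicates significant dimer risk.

Longest perfect overlap: 1 complementary base pair; below the dimer-risk threshold (threshold 4).

Last 8 bases (5'→3') — forward …ATCTAGCC, reverse …TTTCATCG.
Reverse complement of the reverse primer's last 8 bases: CGATGAAA; its first k bases are the reverse complement of the reverse primer's last k bases, so a perfect k-base overlap needs the forward primer's last k bases to equal them.
Comparing (forward last k vs required): k=1: C vs C ✓; k=2: CC vs CG ✗; k=3: GCC vs CGA ✗; k=4: AGCC vs CGAT ✗; k=5: TAGCC vs CGATG ✗; k=6: CTAGCC vs CGATGA ✗; k=7: TCTAGCC vs CGATGAA ✗; k=8: ATCTAGCC vs CGATGAAA ✗.
Only k = 1 is perfect, so the longest perfect 3' overlap is 1.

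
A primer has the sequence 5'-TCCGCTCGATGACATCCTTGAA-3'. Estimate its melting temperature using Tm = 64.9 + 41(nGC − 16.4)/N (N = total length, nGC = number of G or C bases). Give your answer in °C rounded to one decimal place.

Base counts: A=5, T=6, G=4, C=7; G+C = 11, N = 22.
Tm = 64.9 + 41·(11 − 16.4)/22 = 64.9 + -221.40/22 = 54.8°C.

54.8°C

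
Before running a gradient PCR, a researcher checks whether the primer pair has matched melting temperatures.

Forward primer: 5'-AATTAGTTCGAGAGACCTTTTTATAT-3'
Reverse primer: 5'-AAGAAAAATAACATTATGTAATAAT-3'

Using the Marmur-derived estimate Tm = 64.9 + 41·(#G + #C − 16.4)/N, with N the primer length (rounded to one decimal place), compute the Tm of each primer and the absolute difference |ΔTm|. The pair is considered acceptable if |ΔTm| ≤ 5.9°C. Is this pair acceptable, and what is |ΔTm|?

|ΔTm| = 7.2°C; the pair is not acceptable.

Forward: G+C = 7, N = 26 → Tm = 64.9 + 41·(7 − 16.4)/26 = 50.1°C.
Reverse: G+C = 3, N = 25 → Tm = 64.9 + 41·(3 − 16.4)/25 = 42.9°C.
|ΔTm| = |50.1 − 42.9| = 7.2°C, > 5.9°C.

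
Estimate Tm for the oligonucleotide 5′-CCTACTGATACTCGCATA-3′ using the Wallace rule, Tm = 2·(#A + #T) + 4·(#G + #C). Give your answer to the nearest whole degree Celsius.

52°C

Base counts: A=5, T=5, G=2, C=6 (length 18).
Tm = 2·(5+5) + 4·(2+6) = 2·10 + 4·8 = 20 + 32 = 52°C.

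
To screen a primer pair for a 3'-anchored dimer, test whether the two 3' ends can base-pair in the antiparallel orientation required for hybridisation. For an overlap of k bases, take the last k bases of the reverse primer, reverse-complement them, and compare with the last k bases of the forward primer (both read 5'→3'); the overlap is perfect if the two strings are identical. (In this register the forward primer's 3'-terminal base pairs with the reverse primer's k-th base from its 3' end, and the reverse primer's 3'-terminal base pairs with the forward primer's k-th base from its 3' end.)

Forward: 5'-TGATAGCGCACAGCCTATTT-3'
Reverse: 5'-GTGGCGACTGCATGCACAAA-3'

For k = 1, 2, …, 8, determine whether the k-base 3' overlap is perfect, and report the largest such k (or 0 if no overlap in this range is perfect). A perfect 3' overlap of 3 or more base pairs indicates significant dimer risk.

Last 8 bases (5'→3') — forward …GCCTATTT, reverse …TGCACAAA.
Reverse complement of the reverse primer's last 8 bases: TTTGTGCA; its first k bases are the reverse complement of the reverse primer's last k bases, so a perfect k-base overlap needs the forward primer's last k bases to equal them.
Comparing (forward last k vs required): k=1: T vs T ✓; k=2: TT vs TT ✓; k=3: TTT vs TTT ✓; k=4: ATTT vs TTTG ✗; k=5: TATTT vs TTTGT ✗; k=6: CTATTT vs TTTGTG ✗; k=7: CCTATTT vs TTTGTGC ✗; k=8: GCCTATTT vs TTTGTGCA ✗.
Perfect overlaps at k = 1, 2, 3; the largest is 3.

Longest perfect overlap: 3 complementary base pairs; significant dimer risk (threshold 3).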